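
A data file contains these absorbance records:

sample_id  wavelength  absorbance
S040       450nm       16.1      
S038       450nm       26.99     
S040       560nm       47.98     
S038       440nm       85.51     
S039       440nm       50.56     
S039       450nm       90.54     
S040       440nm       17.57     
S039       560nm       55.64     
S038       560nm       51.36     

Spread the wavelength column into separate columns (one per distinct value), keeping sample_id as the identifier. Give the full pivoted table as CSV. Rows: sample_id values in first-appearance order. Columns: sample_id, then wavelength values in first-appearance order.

sample_id,450nm,560nm,440nm
S040,16.1,47.98,17.57
S038,26.99,51.36,85.51
S039,90.54,55.64,50.56

Columns: sample_id plus the 3 distinct wavelength values (450nm, 560nm, 440nm).
For example, row S040 column 450nm takes absorbance=16.1 from the long row (S040, 450nm).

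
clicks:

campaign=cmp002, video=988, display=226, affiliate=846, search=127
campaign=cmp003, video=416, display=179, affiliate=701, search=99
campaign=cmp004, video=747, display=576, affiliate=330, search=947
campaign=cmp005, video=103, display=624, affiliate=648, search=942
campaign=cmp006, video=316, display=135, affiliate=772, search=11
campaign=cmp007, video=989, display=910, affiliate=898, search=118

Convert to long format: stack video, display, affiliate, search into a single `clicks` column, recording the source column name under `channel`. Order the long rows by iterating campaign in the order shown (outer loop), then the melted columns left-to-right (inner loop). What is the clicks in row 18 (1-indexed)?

135

24 rows total (6 × 4). Row 18: index ⌊(18-1)/4⌋ = 4 into campaign → cmp006; (18-1) mod 4 = 1 into the melted columns → display.
So row 18 is (cmp006, display, 135); clicks = 135.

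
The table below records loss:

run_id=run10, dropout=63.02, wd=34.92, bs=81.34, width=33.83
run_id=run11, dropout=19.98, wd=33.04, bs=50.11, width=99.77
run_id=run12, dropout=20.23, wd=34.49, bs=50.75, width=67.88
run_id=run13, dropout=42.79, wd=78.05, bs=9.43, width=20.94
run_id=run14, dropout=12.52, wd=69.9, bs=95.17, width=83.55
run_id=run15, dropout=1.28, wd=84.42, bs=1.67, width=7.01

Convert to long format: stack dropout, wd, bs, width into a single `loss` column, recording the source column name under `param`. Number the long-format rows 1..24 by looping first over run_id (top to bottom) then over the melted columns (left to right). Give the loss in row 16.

24 rows total (6 × 4). Row 16: index ⌊(16-1)/4⌋ = 3 into run_id → run13; (16-1) mod 4 = 3 into the melted columns → width.
So row 16 is (run13, width, 20.94); loss = 20.94.

20.94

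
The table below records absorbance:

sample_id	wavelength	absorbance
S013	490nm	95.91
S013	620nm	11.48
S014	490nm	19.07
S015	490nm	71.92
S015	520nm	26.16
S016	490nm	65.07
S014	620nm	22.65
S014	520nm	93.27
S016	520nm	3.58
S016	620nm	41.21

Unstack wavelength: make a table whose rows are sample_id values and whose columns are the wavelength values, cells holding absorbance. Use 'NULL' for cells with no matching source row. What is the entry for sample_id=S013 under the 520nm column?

No long-format row has sample_id=S013 and wavelength=520nm, so the cell is NULL.

NULL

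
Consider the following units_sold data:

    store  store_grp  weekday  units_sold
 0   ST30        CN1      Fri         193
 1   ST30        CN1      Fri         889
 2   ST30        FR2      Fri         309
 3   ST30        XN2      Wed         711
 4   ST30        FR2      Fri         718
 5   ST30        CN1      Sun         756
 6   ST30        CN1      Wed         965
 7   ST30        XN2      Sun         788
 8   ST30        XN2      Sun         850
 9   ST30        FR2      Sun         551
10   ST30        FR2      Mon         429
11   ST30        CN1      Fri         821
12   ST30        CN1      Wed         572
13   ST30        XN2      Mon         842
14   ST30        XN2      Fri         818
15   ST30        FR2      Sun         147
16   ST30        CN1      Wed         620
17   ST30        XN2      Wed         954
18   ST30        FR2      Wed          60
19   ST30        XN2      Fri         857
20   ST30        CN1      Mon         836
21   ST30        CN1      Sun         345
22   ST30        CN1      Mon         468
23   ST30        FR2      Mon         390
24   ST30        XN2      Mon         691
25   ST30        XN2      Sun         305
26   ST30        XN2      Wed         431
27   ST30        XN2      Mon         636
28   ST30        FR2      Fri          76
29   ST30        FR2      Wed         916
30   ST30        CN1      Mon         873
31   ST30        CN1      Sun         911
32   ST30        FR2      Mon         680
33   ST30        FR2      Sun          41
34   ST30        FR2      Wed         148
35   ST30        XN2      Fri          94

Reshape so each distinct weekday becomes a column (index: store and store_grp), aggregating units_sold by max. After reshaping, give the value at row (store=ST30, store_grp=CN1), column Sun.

911

Rows with store=ST30, store_grp=CN1 and weekday=Sun: units_sold values are 756, 345, 911.
max(756, 345, 911) = 911.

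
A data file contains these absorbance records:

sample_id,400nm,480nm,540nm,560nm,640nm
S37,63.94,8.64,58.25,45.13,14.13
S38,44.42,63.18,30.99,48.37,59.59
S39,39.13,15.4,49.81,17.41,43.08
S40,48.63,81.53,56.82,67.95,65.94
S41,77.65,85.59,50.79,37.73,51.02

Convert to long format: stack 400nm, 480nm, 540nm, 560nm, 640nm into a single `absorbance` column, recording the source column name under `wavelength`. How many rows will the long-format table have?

25

5 sample_id values × 5 melted columns = 25 rows.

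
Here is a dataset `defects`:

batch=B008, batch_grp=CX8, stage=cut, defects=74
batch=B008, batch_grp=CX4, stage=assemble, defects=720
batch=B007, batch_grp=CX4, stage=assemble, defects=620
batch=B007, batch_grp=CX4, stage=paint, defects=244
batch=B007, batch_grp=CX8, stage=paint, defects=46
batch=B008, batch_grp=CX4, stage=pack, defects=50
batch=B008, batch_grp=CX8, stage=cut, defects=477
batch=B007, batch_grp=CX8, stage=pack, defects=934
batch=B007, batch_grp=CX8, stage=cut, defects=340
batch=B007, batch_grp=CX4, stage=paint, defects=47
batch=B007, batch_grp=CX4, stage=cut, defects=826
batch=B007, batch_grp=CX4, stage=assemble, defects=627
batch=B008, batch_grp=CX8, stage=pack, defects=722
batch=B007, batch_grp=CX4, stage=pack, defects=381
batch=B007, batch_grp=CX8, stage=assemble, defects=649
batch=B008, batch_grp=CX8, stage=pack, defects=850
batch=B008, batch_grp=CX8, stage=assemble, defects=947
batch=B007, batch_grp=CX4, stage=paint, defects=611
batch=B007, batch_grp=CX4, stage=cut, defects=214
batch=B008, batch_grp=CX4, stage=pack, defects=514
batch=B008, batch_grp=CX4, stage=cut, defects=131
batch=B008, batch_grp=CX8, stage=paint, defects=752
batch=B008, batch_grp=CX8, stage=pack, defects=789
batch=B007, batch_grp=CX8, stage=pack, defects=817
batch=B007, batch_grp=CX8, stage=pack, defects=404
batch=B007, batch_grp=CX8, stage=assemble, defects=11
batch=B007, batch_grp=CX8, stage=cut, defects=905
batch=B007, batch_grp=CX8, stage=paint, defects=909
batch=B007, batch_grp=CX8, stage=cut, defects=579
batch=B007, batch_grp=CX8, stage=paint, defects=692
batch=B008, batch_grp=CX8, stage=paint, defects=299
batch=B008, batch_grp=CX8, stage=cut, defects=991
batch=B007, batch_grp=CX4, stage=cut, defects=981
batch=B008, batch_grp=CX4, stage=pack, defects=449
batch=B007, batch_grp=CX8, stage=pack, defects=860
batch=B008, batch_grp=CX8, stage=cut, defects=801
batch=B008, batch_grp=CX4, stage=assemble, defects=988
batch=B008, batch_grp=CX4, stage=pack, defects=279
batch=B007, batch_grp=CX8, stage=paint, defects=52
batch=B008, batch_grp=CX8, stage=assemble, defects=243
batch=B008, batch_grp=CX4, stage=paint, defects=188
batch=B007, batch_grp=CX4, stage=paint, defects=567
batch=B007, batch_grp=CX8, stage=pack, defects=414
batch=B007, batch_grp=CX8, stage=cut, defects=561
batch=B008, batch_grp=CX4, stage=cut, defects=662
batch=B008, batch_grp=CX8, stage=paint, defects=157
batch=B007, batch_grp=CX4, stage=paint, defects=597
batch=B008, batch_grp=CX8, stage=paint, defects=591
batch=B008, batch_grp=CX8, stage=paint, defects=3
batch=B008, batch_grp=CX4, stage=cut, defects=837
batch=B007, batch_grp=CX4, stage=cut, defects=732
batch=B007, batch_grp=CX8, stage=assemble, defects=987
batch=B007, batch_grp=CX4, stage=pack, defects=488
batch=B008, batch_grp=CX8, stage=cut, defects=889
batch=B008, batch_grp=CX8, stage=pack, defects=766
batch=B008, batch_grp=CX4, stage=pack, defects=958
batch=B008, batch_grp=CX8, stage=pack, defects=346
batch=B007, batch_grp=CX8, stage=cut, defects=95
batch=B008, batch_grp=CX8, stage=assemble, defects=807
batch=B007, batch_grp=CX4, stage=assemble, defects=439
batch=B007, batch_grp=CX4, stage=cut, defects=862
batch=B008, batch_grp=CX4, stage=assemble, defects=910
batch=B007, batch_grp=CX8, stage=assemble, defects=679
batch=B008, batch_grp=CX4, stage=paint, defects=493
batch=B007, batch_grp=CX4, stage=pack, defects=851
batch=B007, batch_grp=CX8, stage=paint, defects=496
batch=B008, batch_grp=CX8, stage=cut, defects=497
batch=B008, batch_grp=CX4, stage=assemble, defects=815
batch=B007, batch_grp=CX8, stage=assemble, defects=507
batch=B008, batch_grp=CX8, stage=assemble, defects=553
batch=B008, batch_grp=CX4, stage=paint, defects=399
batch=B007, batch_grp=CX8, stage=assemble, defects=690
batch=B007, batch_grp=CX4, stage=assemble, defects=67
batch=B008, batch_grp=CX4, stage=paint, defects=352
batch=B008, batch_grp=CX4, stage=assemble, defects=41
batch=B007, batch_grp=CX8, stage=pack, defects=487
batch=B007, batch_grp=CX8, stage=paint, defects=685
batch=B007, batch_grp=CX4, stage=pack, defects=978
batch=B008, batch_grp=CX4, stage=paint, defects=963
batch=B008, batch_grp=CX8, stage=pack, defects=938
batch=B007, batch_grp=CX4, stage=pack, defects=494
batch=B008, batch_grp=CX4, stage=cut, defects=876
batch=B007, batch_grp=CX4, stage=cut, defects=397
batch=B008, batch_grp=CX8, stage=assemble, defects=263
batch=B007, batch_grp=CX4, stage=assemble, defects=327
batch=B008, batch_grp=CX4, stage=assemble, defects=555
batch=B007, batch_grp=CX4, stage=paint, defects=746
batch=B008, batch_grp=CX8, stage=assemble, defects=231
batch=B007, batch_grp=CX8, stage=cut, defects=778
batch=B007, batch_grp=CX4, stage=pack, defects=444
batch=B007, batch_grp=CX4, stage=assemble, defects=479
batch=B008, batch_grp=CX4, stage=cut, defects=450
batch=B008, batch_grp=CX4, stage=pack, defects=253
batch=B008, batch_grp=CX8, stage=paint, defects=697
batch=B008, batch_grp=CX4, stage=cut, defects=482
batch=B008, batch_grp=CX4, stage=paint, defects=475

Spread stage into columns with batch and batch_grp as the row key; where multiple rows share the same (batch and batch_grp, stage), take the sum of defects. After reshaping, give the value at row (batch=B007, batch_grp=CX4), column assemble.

2559

Rows with batch=B007, batch_grp=CX4 and stage=assemble: defects values are 620, 627, 439, 67, 327, 479.
620 + 627 + 439 + 67 + 327 + 479 = 2559.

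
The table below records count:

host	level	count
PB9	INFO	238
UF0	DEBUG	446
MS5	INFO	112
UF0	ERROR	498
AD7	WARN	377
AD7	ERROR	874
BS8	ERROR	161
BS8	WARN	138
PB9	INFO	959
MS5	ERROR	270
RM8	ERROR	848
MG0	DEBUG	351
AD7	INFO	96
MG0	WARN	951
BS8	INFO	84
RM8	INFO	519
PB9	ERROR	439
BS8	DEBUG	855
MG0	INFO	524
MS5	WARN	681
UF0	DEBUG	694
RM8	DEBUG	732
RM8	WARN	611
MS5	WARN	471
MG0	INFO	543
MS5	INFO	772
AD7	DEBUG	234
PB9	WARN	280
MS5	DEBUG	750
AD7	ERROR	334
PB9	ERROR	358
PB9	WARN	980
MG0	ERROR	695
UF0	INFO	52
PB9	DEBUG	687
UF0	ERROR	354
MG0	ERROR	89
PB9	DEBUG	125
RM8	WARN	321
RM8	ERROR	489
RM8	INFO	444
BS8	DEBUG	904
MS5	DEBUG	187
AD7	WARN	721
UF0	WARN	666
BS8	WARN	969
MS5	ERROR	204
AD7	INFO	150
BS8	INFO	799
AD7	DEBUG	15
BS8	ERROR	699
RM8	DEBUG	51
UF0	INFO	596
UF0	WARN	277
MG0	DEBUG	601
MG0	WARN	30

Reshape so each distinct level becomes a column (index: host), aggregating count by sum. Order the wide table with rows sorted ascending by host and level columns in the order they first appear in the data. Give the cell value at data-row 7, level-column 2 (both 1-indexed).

1140

With rows sorted ascending by host, row 7 is host=UF0. level columns in first-appearance order: INFO, DEBUG, ERROR, WARN; column 2 is DEBUG.
Long rows with host=UF0, level=DEBUG: 446 + 694 = 1140.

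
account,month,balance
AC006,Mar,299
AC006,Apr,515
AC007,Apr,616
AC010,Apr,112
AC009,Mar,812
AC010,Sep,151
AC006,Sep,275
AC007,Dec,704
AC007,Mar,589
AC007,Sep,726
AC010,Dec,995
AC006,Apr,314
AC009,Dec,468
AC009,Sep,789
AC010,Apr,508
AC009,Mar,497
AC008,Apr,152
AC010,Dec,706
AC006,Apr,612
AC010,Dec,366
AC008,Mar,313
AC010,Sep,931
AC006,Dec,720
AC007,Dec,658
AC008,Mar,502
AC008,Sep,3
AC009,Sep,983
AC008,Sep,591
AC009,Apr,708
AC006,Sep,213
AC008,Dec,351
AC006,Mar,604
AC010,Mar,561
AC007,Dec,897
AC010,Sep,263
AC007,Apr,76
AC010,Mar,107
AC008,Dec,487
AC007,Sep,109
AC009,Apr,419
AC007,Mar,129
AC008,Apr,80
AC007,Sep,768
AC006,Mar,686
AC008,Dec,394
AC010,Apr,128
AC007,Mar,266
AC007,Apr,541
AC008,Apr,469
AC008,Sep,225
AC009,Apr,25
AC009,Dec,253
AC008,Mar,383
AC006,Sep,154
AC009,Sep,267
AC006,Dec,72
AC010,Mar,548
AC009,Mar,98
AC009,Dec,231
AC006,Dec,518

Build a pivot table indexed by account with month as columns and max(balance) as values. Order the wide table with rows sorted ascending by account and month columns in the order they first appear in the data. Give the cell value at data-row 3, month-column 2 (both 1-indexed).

With rows sorted ascending by account, row 3 is account=AC008. month columns in first-appearance order: Mar, Apr, Sep, Dec; column 2 is Apr.
Long rows with account=AC008, month=Apr: max(152, 80, 469) = 469.

469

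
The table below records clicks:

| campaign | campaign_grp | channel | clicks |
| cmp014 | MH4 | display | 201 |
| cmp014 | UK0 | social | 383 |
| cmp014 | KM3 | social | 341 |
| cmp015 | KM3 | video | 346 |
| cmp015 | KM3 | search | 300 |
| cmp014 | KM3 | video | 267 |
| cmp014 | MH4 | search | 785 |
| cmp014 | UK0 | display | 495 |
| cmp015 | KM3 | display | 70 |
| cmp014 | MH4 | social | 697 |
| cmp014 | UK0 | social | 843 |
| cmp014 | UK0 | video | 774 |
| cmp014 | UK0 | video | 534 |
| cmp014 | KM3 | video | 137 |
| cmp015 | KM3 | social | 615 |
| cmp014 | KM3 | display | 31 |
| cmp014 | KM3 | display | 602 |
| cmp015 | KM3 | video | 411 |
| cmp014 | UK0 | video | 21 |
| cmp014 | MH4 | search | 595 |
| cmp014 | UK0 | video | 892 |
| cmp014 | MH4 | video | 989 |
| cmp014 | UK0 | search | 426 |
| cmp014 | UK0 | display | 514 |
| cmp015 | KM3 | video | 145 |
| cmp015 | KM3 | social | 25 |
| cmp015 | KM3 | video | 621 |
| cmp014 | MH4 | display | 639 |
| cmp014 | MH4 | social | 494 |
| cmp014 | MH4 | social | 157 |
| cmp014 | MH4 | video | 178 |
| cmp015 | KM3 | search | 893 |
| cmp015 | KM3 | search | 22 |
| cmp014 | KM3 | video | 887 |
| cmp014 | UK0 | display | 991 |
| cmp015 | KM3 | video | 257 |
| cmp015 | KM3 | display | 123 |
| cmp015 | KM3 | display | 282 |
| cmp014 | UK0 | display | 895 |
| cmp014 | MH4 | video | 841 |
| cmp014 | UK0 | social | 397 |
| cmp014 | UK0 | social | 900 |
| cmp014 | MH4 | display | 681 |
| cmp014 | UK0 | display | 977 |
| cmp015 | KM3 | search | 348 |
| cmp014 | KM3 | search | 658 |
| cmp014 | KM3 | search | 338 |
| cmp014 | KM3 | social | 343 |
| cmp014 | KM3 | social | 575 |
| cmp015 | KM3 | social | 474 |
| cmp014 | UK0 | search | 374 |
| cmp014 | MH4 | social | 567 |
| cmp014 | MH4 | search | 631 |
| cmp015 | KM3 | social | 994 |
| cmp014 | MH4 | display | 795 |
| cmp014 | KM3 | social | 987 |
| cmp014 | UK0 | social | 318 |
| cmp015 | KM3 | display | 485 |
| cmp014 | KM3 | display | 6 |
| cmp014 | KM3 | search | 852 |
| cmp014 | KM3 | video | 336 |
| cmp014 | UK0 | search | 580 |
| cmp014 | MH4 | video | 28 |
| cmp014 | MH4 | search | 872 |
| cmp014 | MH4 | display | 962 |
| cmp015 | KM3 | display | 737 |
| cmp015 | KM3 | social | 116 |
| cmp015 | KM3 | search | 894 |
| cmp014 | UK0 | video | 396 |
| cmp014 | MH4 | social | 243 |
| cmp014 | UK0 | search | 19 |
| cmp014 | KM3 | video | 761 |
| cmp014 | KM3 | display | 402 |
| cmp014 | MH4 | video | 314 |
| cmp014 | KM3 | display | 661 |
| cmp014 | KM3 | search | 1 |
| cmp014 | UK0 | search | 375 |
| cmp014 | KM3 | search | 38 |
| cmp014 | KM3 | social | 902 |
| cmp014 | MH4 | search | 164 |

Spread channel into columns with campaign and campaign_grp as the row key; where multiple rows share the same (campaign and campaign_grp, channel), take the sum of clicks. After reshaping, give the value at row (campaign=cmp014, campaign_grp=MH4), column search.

Rows with campaign=cmp014, campaign_grp=MH4 and channel=search: clicks values are 785, 595, 631, 872, 164.
785 + 595 + 631 + 872 + 164 = 3047.

3047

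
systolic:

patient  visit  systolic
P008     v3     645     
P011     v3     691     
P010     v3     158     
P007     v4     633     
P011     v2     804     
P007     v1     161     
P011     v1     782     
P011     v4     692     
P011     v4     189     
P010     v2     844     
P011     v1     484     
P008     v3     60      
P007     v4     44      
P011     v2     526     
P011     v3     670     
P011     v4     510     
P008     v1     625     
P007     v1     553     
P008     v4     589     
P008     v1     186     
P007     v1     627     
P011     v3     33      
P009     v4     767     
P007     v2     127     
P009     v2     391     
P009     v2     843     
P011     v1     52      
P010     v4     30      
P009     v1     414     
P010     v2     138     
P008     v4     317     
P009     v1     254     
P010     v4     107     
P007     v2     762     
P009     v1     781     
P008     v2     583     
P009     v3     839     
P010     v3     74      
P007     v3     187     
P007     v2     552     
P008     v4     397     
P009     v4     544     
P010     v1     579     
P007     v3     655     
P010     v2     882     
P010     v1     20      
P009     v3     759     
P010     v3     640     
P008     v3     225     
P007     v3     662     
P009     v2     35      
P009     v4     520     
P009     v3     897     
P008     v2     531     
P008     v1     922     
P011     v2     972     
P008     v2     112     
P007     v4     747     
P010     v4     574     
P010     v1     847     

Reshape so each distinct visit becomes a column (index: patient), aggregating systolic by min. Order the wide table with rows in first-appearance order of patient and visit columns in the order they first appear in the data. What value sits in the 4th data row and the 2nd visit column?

44

With rows in first-appearance order of patient, row 4 is patient=P007. visit columns in first-appearance order: v3, v4, v2, v1; column 2 is v4.
Long rows with patient=P007, visit=v4: min(633, 44, 747) = 44.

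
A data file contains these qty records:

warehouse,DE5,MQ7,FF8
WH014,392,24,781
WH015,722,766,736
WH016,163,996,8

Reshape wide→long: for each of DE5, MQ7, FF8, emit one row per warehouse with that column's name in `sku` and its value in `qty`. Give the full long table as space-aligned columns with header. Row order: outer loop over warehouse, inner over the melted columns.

Each (warehouse, column) pair becomes one row: 3 × 3 = 9 rows.
For example, (WH014, DE5) → qty=392.

warehouse  sku  qty
WH014      DE5  392
WH014      MQ7  24 
WH014      FF8  781
WH015      DE5  722
WH015      MQ7  766
WH015      FF8  736
WH016      DE5  163
WH016      MQ7  996
WH016      FF8  8  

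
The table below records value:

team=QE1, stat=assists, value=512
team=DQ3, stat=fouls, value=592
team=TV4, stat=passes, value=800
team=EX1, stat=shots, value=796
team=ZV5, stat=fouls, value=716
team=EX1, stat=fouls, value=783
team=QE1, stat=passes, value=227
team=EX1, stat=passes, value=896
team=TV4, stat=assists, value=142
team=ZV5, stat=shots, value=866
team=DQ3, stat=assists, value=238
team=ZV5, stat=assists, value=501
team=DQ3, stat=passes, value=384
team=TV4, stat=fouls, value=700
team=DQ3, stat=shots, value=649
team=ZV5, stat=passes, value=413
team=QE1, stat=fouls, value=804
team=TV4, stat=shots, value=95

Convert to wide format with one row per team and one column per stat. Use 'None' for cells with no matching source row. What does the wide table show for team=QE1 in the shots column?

None

No long-format row has team=QE1 and stat=shots, so the cell is None.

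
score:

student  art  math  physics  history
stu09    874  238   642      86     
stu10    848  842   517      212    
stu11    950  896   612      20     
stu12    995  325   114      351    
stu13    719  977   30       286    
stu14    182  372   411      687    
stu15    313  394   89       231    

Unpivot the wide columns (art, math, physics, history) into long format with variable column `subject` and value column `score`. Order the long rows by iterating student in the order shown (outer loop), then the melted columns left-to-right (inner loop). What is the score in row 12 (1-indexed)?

20

28 rows total (7 × 4). Row 12: index ⌊(12-1)/4⌋ = 2 into student → stu11; (12-1) mod 4 = 3 into the melted columns → history.
So row 12 is (stu11, history, 20); score = 20.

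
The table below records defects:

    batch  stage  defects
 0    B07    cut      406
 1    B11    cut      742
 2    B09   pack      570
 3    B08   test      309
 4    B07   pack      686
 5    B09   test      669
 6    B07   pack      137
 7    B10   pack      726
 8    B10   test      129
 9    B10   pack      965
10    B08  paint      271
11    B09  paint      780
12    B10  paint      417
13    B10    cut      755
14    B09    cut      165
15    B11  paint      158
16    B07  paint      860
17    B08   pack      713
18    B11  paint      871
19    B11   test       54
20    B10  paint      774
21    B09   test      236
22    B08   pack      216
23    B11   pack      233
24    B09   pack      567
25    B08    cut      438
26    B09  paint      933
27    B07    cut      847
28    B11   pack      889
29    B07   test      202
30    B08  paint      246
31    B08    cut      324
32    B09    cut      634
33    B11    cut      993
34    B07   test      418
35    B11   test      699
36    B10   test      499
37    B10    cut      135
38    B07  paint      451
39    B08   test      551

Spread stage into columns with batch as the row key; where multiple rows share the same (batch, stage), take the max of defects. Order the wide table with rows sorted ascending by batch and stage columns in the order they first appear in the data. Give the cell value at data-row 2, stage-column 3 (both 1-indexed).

With rows sorted ascending by batch, row 2 is batch=B08. stage columns in first-appearance order: cut, pack, test, paint; column 3 is test.
Long rows with batch=B08, stage=test: max(309, 551) = 551.

551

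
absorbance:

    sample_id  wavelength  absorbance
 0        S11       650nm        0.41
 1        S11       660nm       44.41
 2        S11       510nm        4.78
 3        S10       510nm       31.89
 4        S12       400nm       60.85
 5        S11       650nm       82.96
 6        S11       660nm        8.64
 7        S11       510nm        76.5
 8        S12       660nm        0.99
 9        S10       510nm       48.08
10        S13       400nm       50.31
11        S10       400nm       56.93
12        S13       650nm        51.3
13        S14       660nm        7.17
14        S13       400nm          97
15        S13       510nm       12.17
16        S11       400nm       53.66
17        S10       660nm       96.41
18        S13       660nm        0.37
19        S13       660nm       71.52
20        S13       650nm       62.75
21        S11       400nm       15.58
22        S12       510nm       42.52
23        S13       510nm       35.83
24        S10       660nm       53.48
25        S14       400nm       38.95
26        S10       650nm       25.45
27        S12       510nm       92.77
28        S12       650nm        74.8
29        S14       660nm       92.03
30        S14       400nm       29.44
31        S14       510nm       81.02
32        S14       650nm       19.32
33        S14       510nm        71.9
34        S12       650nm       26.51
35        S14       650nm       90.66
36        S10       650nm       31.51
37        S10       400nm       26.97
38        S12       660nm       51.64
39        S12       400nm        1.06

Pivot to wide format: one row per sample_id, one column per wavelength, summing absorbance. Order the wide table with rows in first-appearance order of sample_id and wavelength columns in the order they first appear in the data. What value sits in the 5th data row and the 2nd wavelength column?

With rows in first-appearance order of sample_id, row 5 is sample_id=S14. wavelength columns in first-appearance order: 650nm, 660nm, 510nm, 400nm; column 2 is 660nm.
Long rows with sample_id=S14, wavelength=660nm: 7.17 + 92.03 = 99.20.

99.20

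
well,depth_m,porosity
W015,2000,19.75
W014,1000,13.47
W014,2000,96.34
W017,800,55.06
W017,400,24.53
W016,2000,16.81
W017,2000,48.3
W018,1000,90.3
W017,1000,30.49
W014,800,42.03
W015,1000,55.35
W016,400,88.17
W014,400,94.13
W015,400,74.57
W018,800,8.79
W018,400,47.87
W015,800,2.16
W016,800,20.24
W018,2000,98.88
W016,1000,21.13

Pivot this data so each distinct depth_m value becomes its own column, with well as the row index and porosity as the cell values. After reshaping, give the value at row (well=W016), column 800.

20.24

Wide layout: rows indexed by well, columns are the 4 distinct depth_m values (2000, 1000, 800, 400).
Cell (well=W016, depth_m=800) draws from the long row where well=W016 and depth_m=800, which has porosity=20.24.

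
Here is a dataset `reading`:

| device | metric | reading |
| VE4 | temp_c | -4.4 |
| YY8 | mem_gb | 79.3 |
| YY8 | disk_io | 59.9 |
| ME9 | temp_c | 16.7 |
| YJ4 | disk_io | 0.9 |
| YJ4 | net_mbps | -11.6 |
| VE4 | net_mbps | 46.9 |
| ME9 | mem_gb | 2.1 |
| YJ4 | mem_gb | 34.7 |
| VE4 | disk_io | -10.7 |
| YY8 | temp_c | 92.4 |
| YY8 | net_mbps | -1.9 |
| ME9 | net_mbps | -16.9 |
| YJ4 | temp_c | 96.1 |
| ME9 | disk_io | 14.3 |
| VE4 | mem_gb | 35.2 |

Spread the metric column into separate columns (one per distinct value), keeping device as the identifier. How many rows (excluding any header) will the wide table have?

4

4 distinct device values → 4 rows.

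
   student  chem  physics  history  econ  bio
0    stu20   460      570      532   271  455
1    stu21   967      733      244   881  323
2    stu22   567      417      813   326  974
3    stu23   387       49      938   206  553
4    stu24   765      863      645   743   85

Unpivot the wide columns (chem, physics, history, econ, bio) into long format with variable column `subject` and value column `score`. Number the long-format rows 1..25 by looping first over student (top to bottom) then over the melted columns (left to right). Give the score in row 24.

25 rows total (5 × 5). Row 24: index ⌊(24-1)/5⌋ = 4 into student → stu24; (24-1) mod 5 = 3 into the melted columns → econ.
So row 24 is (stu24, econ, 743); score = 743.

743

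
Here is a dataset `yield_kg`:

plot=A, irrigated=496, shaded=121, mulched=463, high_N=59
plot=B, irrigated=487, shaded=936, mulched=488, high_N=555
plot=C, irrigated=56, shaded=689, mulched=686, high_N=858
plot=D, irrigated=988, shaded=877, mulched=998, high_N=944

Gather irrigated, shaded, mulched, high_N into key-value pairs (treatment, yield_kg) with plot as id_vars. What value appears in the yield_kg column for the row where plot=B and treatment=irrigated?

Unpivoting turns each (plot, wide-column) pair into one long row.
The wide cell at row B, column irrigated holds 487, so the long row (B, irrigated) has yield_kg=487.

487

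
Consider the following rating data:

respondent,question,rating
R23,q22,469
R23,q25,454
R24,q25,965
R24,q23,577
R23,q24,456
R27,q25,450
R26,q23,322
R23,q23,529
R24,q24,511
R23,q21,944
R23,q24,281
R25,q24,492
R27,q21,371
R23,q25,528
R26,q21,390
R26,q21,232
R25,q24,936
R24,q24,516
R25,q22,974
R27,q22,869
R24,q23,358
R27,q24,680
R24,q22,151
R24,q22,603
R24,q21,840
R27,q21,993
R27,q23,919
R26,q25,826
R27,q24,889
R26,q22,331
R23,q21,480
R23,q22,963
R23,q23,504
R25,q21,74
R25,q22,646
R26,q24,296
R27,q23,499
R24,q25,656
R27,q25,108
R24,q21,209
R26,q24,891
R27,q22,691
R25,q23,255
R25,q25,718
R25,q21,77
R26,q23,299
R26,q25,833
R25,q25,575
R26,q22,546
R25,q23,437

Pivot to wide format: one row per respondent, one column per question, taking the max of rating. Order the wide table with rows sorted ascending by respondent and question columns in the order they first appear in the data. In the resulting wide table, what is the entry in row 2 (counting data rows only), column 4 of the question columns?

516

With rows sorted ascending by respondent, row 2 is respondent=R24. question columns in first-appearance order: q22, q25, q23, q24, q21; column 4 is q24.
Long rows with respondent=R24, question=q24: max(511, 516) = 516.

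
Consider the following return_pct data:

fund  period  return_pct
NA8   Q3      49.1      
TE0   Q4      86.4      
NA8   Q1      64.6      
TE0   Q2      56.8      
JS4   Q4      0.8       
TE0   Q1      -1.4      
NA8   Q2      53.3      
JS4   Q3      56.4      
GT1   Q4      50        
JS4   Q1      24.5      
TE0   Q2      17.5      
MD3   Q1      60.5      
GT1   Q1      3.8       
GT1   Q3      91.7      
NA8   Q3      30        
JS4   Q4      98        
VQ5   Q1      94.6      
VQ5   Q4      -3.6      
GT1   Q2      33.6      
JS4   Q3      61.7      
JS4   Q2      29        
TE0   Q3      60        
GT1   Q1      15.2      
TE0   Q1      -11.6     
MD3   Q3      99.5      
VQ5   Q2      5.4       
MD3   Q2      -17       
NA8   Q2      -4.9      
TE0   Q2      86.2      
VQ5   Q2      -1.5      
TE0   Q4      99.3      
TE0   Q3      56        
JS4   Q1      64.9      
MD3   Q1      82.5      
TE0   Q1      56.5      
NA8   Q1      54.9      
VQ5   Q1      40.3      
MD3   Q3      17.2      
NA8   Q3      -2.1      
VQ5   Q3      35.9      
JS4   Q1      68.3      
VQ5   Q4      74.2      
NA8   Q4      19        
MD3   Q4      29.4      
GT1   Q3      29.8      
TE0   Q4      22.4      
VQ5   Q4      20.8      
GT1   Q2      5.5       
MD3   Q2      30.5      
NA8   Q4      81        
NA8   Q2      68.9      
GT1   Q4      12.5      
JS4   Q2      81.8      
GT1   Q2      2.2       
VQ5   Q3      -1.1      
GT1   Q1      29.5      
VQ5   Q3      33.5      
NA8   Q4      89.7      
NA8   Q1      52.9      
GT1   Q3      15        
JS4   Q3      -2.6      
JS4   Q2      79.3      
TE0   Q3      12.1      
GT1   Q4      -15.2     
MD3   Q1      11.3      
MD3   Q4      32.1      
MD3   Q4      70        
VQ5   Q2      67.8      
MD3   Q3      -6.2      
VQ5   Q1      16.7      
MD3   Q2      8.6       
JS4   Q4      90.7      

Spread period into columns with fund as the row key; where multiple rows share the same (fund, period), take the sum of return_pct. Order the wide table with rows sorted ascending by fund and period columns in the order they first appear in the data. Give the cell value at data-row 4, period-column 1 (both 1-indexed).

77

With rows sorted ascending by fund, row 4 is fund=NA8. period columns in first-appearance order: Q3, Q4, Q1, Q2; column 1 is Q3.
Long rows with fund=NA8, period=Q3: 49.1 + 30 + -2.1 = 77.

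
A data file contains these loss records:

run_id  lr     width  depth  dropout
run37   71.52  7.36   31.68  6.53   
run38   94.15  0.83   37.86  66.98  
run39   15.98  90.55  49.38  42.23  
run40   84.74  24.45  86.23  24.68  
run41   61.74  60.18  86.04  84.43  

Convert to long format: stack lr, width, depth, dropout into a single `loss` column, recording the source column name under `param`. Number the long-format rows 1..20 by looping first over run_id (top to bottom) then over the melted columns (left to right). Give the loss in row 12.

42.23

20 rows total (5 × 4). Row 12: index ⌊(12-1)/4⌋ = 2 into run_id → run39; (12-1) mod 4 = 3 into the melted columns → dropout.
So row 12 is (run39, dropout, 42.23); loss = 42.23.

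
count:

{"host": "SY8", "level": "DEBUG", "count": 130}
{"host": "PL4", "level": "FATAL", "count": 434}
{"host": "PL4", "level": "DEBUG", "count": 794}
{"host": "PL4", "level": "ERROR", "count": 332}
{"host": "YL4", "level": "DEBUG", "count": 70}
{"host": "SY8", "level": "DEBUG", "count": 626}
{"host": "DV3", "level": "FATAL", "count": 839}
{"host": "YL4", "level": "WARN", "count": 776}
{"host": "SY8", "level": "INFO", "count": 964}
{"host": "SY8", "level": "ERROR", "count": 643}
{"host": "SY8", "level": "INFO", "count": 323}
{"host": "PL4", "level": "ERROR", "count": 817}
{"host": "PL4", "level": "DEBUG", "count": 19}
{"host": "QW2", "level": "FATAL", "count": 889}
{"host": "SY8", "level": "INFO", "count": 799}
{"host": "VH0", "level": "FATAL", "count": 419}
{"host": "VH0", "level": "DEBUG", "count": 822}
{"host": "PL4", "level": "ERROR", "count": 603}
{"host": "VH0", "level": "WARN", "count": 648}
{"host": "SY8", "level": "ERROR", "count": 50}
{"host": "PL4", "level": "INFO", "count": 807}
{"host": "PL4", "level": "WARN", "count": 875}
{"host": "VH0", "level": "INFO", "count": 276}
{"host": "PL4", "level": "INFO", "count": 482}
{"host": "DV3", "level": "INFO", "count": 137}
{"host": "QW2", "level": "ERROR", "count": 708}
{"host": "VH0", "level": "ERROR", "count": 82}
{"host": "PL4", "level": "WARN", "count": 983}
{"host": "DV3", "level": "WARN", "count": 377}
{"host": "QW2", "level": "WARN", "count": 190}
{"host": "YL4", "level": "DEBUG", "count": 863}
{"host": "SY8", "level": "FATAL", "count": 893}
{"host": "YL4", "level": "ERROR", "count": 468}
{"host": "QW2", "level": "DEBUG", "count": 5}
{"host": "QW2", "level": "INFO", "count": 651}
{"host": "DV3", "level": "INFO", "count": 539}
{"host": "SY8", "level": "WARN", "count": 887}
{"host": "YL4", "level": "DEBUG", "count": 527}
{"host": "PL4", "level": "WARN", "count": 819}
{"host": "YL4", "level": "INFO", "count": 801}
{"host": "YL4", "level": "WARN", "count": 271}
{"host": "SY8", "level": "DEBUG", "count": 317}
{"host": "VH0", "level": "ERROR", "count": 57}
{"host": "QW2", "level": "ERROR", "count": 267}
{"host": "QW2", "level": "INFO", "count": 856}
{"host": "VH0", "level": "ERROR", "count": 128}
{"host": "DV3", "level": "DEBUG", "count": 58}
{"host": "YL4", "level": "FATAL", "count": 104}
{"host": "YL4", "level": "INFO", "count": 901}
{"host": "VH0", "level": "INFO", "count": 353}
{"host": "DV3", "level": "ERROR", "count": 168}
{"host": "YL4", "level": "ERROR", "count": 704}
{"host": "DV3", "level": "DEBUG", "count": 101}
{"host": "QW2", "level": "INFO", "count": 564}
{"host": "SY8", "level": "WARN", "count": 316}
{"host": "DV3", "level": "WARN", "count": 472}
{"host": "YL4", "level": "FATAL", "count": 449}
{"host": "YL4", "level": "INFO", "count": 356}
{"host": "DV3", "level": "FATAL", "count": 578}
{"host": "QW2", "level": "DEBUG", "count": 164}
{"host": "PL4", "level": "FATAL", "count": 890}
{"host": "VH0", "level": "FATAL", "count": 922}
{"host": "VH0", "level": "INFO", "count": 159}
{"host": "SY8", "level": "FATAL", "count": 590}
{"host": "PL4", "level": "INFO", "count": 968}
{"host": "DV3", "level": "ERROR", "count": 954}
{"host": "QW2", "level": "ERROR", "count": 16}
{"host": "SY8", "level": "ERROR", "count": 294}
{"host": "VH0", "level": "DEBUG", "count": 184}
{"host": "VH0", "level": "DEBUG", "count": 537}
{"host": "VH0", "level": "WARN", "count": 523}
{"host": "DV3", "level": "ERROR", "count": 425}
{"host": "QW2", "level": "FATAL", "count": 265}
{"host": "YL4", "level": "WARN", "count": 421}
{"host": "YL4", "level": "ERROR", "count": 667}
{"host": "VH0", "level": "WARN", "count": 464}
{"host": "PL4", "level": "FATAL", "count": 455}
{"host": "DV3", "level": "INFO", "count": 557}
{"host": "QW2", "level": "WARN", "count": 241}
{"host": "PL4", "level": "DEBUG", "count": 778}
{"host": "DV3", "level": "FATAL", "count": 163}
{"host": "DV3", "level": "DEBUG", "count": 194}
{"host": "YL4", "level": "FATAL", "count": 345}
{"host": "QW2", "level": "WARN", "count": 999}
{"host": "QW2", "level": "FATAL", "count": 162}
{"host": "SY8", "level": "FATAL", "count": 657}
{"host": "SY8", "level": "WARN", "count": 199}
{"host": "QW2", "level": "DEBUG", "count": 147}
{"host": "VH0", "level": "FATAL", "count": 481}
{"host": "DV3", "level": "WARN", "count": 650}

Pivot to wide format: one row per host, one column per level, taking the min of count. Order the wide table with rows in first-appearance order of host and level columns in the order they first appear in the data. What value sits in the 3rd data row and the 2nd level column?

With rows in first-appearance order of host, row 3 is host=YL4. level columns in first-appearance order: DEBUG, FATAL, ERROR, WARN, INFO; column 2 is FATAL.
Long rows with host=YL4, level=FATAL: min(104, 449, 345) = 104.

104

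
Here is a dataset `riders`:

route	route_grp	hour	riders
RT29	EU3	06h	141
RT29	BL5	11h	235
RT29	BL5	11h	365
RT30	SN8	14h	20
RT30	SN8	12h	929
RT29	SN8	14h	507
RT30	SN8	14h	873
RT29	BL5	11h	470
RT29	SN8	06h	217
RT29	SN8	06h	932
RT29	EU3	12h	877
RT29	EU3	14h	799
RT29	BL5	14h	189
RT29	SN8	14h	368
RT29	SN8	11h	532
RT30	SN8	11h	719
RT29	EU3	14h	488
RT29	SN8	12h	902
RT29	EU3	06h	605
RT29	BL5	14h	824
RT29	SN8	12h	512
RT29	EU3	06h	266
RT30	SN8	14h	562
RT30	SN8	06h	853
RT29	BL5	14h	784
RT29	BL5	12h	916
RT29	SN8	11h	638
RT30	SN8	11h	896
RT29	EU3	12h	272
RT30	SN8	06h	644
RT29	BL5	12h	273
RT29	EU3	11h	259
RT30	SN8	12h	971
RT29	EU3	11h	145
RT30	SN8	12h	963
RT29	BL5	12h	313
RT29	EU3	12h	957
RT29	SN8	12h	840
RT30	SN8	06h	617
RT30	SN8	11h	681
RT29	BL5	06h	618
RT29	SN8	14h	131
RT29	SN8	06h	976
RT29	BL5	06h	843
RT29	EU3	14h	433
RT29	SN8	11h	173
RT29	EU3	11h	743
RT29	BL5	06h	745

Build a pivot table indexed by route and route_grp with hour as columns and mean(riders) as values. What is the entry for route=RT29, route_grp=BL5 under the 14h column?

Rows with route=RT29, route_grp=BL5 and hour=14h: riders values are 189, 824, 784.
(189 + 824 + 784) / 3 = 599.

599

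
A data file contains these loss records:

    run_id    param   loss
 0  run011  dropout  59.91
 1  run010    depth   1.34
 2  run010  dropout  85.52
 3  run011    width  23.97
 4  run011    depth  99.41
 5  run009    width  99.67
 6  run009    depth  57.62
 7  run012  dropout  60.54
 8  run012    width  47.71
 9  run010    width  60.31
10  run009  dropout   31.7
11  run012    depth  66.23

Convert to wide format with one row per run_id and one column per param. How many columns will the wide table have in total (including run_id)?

4

1 column for run_id plus 3 distinct param values → 4 columns.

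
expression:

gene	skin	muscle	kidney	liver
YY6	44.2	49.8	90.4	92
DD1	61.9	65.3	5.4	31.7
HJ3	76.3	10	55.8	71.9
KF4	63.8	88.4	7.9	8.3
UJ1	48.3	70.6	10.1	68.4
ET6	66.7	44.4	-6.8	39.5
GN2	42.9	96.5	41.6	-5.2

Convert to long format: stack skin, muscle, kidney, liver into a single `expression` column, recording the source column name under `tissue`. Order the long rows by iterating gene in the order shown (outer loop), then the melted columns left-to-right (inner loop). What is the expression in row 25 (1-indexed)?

42.9

28 rows total (7 × 4). Row 25: index ⌊(25-1)/4⌋ = 6 into gene → GN2; (25-1) mod 4 = 0 into the melted columns → skin.
So row 25 is (GN2, skin, 42.9); expression = 42.9.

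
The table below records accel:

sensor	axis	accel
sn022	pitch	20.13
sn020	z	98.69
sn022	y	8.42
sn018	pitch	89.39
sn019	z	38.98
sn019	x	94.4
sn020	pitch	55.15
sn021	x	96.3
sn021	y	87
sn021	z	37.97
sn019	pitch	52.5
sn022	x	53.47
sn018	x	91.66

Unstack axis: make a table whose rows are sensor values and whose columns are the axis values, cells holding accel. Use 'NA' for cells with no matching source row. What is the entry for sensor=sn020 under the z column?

98.69

The long row with sensor=sn020, axis=z has accel=98.69.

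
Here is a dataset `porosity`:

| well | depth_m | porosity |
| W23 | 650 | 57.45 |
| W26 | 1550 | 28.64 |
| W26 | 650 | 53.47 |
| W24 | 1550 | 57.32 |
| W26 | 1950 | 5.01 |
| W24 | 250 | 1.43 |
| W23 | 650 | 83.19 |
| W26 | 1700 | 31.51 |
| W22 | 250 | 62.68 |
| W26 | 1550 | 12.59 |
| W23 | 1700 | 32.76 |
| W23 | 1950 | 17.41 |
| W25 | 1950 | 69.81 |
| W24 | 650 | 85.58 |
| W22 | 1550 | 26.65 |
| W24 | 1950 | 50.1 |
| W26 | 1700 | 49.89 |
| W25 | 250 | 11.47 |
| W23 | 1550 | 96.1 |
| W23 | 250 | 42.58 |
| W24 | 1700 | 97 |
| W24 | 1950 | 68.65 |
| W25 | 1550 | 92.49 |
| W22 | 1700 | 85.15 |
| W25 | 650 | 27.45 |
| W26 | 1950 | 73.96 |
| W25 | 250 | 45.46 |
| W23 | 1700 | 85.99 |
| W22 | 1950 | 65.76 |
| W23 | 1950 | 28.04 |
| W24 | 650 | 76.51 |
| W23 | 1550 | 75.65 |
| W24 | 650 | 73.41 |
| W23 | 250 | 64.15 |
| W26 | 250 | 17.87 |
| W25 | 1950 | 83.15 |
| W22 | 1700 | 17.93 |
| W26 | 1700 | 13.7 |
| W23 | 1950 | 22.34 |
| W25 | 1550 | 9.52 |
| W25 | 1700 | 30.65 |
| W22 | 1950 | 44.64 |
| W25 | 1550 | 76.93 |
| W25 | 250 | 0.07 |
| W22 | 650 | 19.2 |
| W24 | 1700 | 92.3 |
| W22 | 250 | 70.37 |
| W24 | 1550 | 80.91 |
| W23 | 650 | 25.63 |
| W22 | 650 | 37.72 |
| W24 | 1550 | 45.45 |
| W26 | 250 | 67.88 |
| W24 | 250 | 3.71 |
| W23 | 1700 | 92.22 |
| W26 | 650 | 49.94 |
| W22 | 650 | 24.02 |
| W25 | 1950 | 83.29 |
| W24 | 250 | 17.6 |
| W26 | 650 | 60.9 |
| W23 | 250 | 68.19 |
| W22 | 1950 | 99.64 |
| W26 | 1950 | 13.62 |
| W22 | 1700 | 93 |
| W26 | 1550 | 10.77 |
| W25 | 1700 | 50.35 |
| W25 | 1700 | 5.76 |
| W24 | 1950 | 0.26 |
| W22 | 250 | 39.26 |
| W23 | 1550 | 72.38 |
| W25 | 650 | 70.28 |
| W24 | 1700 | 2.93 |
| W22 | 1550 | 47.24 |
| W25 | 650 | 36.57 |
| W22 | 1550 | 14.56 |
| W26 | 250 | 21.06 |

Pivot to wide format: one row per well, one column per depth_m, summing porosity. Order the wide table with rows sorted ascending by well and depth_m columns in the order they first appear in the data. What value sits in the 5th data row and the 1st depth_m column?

With rows sorted ascending by well, row 5 is well=W26. depth_m columns in first-appearance order: 650, 1550, 1950, 250, 1700; column 1 is 650.
Long rows with well=W26, depth_m=650: 53.47 + 49.94 + 60.9 = 164.31.

164.31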